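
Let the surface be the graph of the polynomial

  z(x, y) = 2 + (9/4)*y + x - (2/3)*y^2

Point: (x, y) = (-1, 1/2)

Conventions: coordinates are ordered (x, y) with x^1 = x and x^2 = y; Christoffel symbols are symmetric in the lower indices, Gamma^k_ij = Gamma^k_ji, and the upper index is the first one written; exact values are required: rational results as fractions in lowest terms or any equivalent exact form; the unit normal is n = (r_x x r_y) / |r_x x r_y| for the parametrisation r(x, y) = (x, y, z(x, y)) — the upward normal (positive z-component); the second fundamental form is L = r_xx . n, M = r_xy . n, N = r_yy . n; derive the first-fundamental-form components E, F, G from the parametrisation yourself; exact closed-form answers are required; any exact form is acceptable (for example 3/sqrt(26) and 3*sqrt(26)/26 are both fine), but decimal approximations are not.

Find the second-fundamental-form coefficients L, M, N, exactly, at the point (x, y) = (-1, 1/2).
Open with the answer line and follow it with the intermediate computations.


Answer: L = 0, M = 0, N = -16*sqrt(649)/649

z_x = 1, z_y = 19/12, z_xx = 0, z_xy = 0, z_yy = -4/3
E = 2, F = 19/12, G = 505/144; answer radicand W^2 = 649/144
unnormalised second-form numerators: l = 0, m = 0, n = -4/3; L = l/sqrt(649/144), and similarly M = m/sqrt(W^2), N = n/sqrt(W^2)


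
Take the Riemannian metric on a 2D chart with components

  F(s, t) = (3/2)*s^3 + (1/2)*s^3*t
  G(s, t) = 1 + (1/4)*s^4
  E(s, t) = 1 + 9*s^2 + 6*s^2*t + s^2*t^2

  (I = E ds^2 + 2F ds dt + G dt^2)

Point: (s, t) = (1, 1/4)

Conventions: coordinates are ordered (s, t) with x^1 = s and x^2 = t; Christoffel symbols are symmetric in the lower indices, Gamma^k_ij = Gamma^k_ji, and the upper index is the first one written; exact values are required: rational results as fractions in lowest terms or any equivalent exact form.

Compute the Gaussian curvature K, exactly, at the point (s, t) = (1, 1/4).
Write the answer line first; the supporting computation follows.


Answer: K = -256/35721

E = 185/16, F = 13/8, G = 5/4, EG - F^2 = 189/16 at the point
E_s = 169/8, E_t = 13/2, F_s = 39/8, F_t = 1/2, G_s = 1, G_t = 0
E_tt = 2, F_st = 3/2, G_ss = 3
The intrinsic route: Brioschi's K = (det M1 - det M2)/(EG - F^2)^2.
M1 = [[-E_tt/2 + F_st - G_ss/2, E_s/2, F_s - E_t/2], [F_t - G_s/2, E, F], [G_t/2, F, G]] = [[-1, 169/16, 13/8], [0, 185/16, 13/8], [0, 13/8, 5/4]]; det M1 = -189/16
M2 = [[0, E_t/2, G_s/2], [E_t/2, E, F], [G_s/2, F, G]] = [[0, 13/4, 1/2], [13/4, 185/16, 13/8], [1/2, 13/8, 5/4]]; det M2 = -173/16
det M1 - det M2 = -1; K = -1 / (189/16)^2 = -256/35721


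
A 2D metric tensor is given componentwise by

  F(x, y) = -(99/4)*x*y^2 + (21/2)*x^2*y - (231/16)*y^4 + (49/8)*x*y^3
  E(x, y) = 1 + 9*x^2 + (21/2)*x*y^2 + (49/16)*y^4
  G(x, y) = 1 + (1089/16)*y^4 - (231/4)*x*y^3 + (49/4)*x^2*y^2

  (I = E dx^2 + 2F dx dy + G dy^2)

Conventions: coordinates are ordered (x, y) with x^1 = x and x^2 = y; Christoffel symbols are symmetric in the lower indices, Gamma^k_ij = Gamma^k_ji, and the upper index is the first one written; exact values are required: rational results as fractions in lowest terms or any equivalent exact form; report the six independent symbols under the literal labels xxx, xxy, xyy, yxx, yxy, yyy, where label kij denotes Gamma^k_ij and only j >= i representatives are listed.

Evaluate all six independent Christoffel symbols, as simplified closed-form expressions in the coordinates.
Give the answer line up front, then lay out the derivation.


Answer: Gamma_xxx = (72*x + 42*y^2)/(98*x^2*y^2 + 72*x^2 - 462*x*y^3 + 84*x*y^2 + 569*y^4 + 8), Gamma_xxy = (84*x*y + 49*y^3)/(98*x^2*y^2 + 72*x^2 - 462*x*y^3 + 84*x*y^2 + 569*y^4 + 8), Gamma_xyy = (84*x^2 + 49*x*y^2 - 396*x*y - 231*y^3)/(98*x^2*y^2 + 72*x^2 - 462*x*y^3 + 84*x*y^2 + 569*y^4 + 8), Gamma_yxx = (84*x*y - 198*y^2)/(98*x^2*y^2 + 72*x^2 - 462*x*y^3 + 84*x*y^2 + 569*y^4 + 8), Gamma_yxy = (98*x*y^2 - 231*y^3)/(98*x^2*y^2 + 72*x^2 - 462*x*y^3 + 84*x*y^2 + 569*y^4 + 8), Gamma_yyy = (98*x^2*y - 693*x*y^2 + 1089*y^3)/(98*x^2*y^2 + 72*x^2 - 462*x*y^3 + 84*x*y^2 + 569*y^4 + 8)

E = 1 + 9*x^2 + (21/2)*x*y^2 + (49/16)*y^4; F = -(99/4)*x*y^2 + (21/2)*x^2*y - (231/16)*y^4 + (49/8)*x*y^3; G = 1 + (1089/16)*y^4 - (231/4)*x*y^3 + (49/4)*x^2*y^2
Gamma^k_ij = (1/2) g^{kl} (d_i g_jl + d_j g_il - d_l g_ij), with g^inv = (1/(EG-F^2)) [[G, -F], [-F, E]]
first partials: E_x = 18*x + (21/2)*y^2, E_y = 21*x*y + (49/4)*y^3, F_x = -(99/4)*y^2 + 21*x*y + (49/8)*y^3, F_y = -(99/2)*x*y + (21/2)*x^2 - (231/4)*y^3 + (147/8)*x*y^2, G_x = -(231/4)*y^3 + (49/2)*x*y^2, G_y = (1089/4)*y^3 - (693/4)*x*y^2 + (49/2)*x^2*y
D = EG - F^2 = 1 + 9*x^2 + (21/2)*x*y^2 + (569/8)*y^4 - (231/4)*x*y^3 + (49/4)*x^2*y^2
expanded: Gamma^x_xx = (G E_x - 2F F_x + F E_y)/(2D), Gamma^x_xy = (G E_y - F G_x)/(2D), Gamma^x_yy = (2G F_y - G G_x - F G_y)/(2D), Gamma^y_xx = (2E F_x - E E_y - F E_x)/(2D), Gamma^y_xy = (E G_x - F E_y)/(2D), Gamma^y_yy = (E G_y - 2F F_y + F G_x)/(2D); substitute and cancel common factors


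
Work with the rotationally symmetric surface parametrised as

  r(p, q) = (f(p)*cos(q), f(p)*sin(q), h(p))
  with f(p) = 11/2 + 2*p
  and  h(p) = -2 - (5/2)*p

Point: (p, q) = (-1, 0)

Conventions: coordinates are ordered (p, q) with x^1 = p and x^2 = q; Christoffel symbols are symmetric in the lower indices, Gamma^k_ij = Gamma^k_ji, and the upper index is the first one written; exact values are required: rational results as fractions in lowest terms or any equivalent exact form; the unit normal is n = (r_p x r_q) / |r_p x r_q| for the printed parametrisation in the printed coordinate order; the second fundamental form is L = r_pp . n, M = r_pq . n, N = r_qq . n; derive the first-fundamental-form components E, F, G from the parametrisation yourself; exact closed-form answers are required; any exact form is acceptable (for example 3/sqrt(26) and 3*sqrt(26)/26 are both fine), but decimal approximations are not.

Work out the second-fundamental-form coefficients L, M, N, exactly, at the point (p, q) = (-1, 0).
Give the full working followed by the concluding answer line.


f = 7/2, f' = 2, f'' = 0, h' = -5/2, h'' = 0
E = 41/4, F = 0, G = 49/4; answer radicand W^2 = 41/4
unnormalised second-form numerators: l = 0, m = 0, n = -35/4; L = l/sqrt(41/4), and similarly M = m/sqrt(W^2), N = n/sqrt(W^2)

Answer: L = 0, M = 0, N = -35*sqrt(41)/82


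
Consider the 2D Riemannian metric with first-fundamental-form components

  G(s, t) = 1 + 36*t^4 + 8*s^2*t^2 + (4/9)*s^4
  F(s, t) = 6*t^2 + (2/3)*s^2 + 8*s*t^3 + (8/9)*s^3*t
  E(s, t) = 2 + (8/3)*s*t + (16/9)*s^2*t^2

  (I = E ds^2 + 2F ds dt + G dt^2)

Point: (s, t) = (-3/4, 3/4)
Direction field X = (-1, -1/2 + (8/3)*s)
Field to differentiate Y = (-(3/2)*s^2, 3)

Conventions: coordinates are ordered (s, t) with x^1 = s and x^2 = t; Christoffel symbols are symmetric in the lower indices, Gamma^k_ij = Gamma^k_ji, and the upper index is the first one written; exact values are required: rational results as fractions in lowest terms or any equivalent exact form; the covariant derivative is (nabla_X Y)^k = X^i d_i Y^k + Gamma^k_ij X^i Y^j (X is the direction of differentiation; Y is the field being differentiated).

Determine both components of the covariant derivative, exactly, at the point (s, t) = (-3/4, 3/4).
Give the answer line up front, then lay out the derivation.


Answer: (nabla_X Y)^s = -12921/3872, (nabla_X Y)^t = -63135/3872

E = 17/16, F = 15/16, G = 241/16 at the point
E_s = 1/2, E_t = -1/2, F_s = 7/2, F_t = -3/2, G_s = -15/2, G_t = 135/2
EG - F^2 = 121/8;  g^inv = (8/121) * [[241/16, -15/16], [-15/16, 17/16]]
first-kind symbols [ij,l] = (1/2)(d_i g_jl + d_j g_il - d_l g_ij): [ss,s] = E_s/2 = 1/4, [ss,t] = F_s - E_t/2 = 15/4, [st,s] = E_t/2 = -1/4, [st,t] = G_s/2 = -15/4, [tt,s] = F_t - G_s/2 = 9/4, [tt,t] = G_t/2 = 135/4
Gamma^s_ij = (G*[ij,s] - F*[ij,t])/(EG - F^2), Gamma^t_ij = (E*[ij,t] - F*[ij,s])/(EG - F^2)
Gamma_sss = 2/121, Gamma_sst = -2/121, Gamma_stt = 18/121, Gamma_tss = 30/121, Gamma_tst = -30/121, Gamma_ttt = 270/121
X = (-1, -5/2), Y = (-27/32, 3) at the point


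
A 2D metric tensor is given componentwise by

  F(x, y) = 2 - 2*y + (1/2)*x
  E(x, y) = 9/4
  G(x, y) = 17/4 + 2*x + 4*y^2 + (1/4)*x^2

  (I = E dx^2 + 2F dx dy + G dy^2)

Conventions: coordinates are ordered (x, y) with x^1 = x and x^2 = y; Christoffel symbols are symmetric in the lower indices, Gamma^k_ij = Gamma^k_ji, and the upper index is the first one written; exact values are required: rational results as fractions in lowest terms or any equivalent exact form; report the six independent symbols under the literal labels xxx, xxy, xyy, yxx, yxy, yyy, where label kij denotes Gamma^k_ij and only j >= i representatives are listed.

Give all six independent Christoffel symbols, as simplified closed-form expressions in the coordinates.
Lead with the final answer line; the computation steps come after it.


Answer: Gamma_xxx = (-4*x + 16*y - 16)/(5*x^2 + 32*x*y + 40*x + 80*y^2 + 128*y + 89), Gamma_xxy = (-2*x^2 + 8*x*y - 16*x + 32*y - 32)/(5*x^2 + 32*x*y + 40*x + 80*y^2 + 128*y + 89), Gamma_xyy = (-x^3 - 20*x^2 - 16*x*y^2 - 32*x*y - 113*x - 64*y^2 - 128*y - 204)/(5*x^2 + 32*x*y + 40*x + 80*y^2 + 128*y + 89), Gamma_yxx = 18/(5*x^2 + 32*x*y + 40*x + 80*y^2 + 128*y + 89), Gamma_yxy = (9*x + 36)/(5*x^2 + 32*x*y + 40*x + 80*y^2 + 128*y + 89), Gamma_yyy = (2*x^2 - 8*x*y + 32*x + 48*y + 96)/(5*x^2 + 32*x*y + 40*x + 80*y^2 + 128*y + 89)

E = 9/4; F = 2 - 2*y + (1/2)*x; G = 17/4 + 2*x + 4*y^2 + (1/4)*x^2
Gamma^k_ij = (1/2) g^{kl} (d_i g_jl + d_j g_il - d_l g_ij), with g^inv = (1/(EG-F^2)) [[G, -F], [-F, E]]
first partials: E_x = 0, E_y = 0, F_x = 1/2, F_y = -2, G_x = 2 + (1/2)*x, G_y = 8*y
D = EG - F^2 = 89/16 + 8*y + (5/2)*x + 5*y^2 + 2*x*y + (5/16)*x^2
expanded: Gamma^x_xx = (G E_x - 2F F_x + F E_y)/(2D), Gamma^x_xy = (G E_y - F G_x)/(2D), Gamma^x_yy = (2G F_y - G G_x - F G_y)/(2D), Gamma^y_xx = (2E F_x - E E_y - F E_x)/(2D), Gamma^y_xy = (E G_x - F E_y)/(2D), Gamma^y_yy = (E G_y - 2F F_y + F G_x)/(2D); substitute and cancel common factors


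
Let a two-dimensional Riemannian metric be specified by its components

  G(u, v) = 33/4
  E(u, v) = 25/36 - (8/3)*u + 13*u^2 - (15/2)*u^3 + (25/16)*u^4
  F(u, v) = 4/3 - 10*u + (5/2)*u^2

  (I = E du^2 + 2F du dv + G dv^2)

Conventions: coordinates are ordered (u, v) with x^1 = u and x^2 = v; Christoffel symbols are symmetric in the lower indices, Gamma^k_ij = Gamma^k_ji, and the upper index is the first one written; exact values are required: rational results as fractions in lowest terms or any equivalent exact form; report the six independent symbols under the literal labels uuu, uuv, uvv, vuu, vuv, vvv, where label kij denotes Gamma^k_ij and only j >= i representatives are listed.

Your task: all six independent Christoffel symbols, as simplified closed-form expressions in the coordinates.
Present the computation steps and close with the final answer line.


E = 25/36 - (8/3)*u + 13*u^2 - (15/2)*u^3 + (25/16)*u^4; F = 4/3 - 10*u + (5/2)*u^2; G = 33/4
Gamma^k_ij = (1/2) g^{kl} (d_i g_jl + d_j g_il - d_l g_ij), with g^inv = (1/(EG-F^2)) [[G, -F], [-F, E]]
first partials: E_u = -8/3 + 26*u - (45/2)*u^2 + (25/4)*u^3, E_v = 0, F_u = -10 + 5*u, F_v = 0, G_u = 0, G_v = 0
D = EG - F^2 = 569/144 + (14/3)*u + (7/12)*u^2 - (95/8)*u^3 + (425/64)*u^4
expanded: Gamma^u_uu = (G E_u - 2F F_u + F E_v)/(2D), Gamma^u_uv = (G E_v - F G_u)/(2D), Gamma^u_vv = (2G F_v - G G_u - F G_v)/(2D), Gamma^v_uu = (2E F_u - E E_v - F E_u)/(2D), Gamma^v_uv = (E G_u - F E_v)/(2D), Gamma^v_vv = (E G_v - 2F F_v + F G_u)/(2D); substitute and cancel common factors

Answer: Gamma_uuu = (7650*u^3 - 10260*u^2 + 336*u + 1344)/(3825*u^4 - 6840*u^3 + 336*u^2 + 2688*u + 2276), Gamma_uuv = 0, Gamma_uvv = 0, Gamma_vuu = (3600*u^4 - 5280*u^3 + 2880*u^2 - 304*u - 2976)/(3825*u^4 - 6840*u^3 + 336*u^2 + 2688*u + 2276), Gamma_vuv = 0, Gamma_vvv = 0


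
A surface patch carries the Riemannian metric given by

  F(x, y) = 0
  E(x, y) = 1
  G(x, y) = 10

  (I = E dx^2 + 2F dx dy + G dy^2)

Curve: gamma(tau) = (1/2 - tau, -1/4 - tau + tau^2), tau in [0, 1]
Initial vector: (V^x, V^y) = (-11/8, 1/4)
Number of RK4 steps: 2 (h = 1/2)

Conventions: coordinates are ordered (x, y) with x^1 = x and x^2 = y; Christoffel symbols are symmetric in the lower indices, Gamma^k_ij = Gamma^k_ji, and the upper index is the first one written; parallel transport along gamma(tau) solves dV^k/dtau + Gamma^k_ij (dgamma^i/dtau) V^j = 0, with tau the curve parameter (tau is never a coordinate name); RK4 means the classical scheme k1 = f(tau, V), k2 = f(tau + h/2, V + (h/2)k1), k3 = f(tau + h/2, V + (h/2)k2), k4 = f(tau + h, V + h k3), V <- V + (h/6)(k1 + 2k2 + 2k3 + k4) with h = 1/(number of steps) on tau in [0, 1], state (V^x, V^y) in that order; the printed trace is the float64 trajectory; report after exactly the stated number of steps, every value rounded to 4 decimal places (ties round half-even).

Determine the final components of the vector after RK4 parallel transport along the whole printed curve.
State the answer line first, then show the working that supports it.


Answer: V^x = -1.3750, V^y = 0.2500

gamma'(tau) = (-1, -1 + 2*tau); f(tau, V)^k = -Gamma^k_ij(gamma(tau)) gamma'^i(tau) V^j; h = 1/2; intermediate values shown to 6 dp
curve data and Christoffel symbols at the stage parameters:
  tau = 0.000000: gamma = (0.500000, -0.250000), gamma' = (-1.000000, -1.000000); Gamma_xxx = 0.000000, Gamma_xxy = 0.000000, Gamma_xyy = 0.000000, Gamma_yxx = 0.000000, Gamma_yxy = 0.000000, Gamma_yyy = 0.000000
  tau = 0.250000: gamma = (0.250000, -0.437500), gamma' = (-1.000000, -0.500000); Gamma_xxx = 0.000000, Gamma_xxy = 0.000000, Gamma_xyy = 0.000000, Gamma_yxx = 0.000000, Gamma_yxy = 0.000000, Gamma_yyy = 0.000000
  tau = 0.500000: gamma = (0.000000, -0.500000), gamma' = (-1.000000, 0.000000); Gamma_xxx = 0.000000, Gamma_xxy = 0.000000, Gamma_xyy = 0.000000, Gamma_yxx = 0.000000, Gamma_yxy = 0.000000, Gamma_yyy = 0.000000
  tau = 0.750000: gamma = (-0.250000, -0.437500), gamma' = (-1.000000, 0.500000); Gamma_xxx = 0.000000, Gamma_xxy = 0.000000, Gamma_xyy = 0.000000, Gamma_yxx = 0.000000, Gamma_yxy = 0.000000, Gamma_yyy = 0.000000
  tau = 1.000000: gamma = (-0.500000, -0.250000), gamma' = (-1.000000, 1.000000); Gamma_xxx = 0.000000, Gamma_xxy = 0.000000, Gamma_xyy = 0.000000, Gamma_yxx = 0.000000, Gamma_yxy = 0.000000, Gamma_yyy = 0.000000
step 0: V^x = -1.3750, V^y = 0.2500
step 1: k1 = (0.000000, 0.000000), k2 = (0.000000, 0.000000), k3 = (0.000000, 0.000000), k4 = (0.000000, 0.000000); V <- V + (h/6)(k1 + 2k2 + 2k3 + k4): V^x = -1.3750, V^y = 0.2500
step 2: k1 = (0.000000, 0.000000), k2 = (0.000000, 0.000000), k3 = (0.000000, 0.000000), k4 = (0.000000, 0.000000); V <- V + (h/6)(k1 + 2k2 + 2k3 + k4): V^x = -1.3750, V^y = 0.2500


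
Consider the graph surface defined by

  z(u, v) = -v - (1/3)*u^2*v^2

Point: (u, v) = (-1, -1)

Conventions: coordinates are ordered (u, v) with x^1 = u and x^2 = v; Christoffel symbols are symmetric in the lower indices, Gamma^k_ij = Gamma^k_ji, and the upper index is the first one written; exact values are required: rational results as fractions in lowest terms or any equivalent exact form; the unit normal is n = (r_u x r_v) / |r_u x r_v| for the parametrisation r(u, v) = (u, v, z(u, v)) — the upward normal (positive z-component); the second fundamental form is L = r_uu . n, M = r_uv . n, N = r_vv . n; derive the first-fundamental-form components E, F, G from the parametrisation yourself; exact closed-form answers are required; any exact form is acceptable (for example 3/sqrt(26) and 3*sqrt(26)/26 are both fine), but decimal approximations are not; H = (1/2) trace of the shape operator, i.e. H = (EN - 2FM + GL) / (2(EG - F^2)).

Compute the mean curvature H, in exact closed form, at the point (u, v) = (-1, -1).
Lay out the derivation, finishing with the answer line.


z_u = 2/3, z_v = -1/3, z_uu = -2/3, z_uv = -4/3, z_vv = -2/3
E = 13/9, F = -2/9, G = 10/9; answer radicand W^2 = 14/9
unnormalised second-form numerators: l = -2/3, m = -4/3, n = -2/3; L = l/sqrt(14/9), and similarly M = m/sqrt(W^2), N = n/sqrt(W^2)
H = (E*n - 2*F*m + G*l) / (2*(EG - F^2)*sqrt(W^2)); E*n - 2*F*m + G*l = -62/27, EG - F^2 = 14/9, so H = (-31/42)/sqrt(14/9)

Answer: H = -31*sqrt(14)/196


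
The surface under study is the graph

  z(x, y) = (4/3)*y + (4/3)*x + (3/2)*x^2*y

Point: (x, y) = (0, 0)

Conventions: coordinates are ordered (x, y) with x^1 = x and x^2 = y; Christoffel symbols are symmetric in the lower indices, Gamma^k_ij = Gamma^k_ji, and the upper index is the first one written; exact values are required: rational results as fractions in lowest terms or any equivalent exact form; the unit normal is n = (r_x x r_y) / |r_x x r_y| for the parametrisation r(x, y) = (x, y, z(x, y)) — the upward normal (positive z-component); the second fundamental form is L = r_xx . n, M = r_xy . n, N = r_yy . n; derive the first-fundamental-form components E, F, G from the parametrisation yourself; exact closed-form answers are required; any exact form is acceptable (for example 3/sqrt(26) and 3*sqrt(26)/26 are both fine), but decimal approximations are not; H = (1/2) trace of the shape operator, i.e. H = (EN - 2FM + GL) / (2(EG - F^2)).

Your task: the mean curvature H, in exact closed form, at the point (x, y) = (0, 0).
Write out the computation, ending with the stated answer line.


z_x = 4/3, z_y = 4/3, z_xx = 0, z_xy = 0, z_yy = 0
E = 25/9, F = 16/9, G = 25/9; answer radicand W^2 = 41/9
unnormalised second-form numerators: l = 0, m = 0, n = 0; L = l/sqrt(41/9), and similarly M = m/sqrt(W^2), N = n/sqrt(W^2)
H = (E*n - 2*F*m + G*l) / (2*(EG - F^2)*sqrt(W^2)); E*n - 2*F*m + G*l = 0, EG - F^2 = 41/9, so H = (0)/sqrt(41/9)

Answer: H = 0


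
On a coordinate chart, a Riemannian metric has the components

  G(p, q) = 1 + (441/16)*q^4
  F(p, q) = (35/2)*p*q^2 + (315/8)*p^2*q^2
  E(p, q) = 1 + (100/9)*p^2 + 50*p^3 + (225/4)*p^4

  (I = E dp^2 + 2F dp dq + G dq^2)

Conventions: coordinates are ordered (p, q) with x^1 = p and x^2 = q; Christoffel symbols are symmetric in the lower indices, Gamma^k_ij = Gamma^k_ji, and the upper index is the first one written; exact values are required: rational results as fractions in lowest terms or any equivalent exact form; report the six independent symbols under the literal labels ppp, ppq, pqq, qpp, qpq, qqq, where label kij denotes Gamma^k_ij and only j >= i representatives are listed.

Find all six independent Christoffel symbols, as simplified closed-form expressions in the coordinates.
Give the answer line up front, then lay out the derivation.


Answer: Gamma_ppp = (16200*p^3 + 10800*p^2 + 1600*p)/(8100*p^4 + 7200*p^3 + 1600*p^2 + 3969*q^4 + 144), Gamma_ppq = 0, Gamma_pqq = (11340*p^2*q + 5040*p*q)/(8100*p^4 + 7200*p^3 + 1600*p^2 + 3969*q^4 + 144), Gamma_qpp = (11340*p*q^2 + 2520*q^2)/(8100*p^4 + 7200*p^3 + 1600*p^2 + 3969*q^4 + 144), Gamma_qpq = 0, Gamma_qqq = 7938*q^3/(8100*p^4 + 7200*p^3 + 1600*p^2 + 3969*q^4 + 144)

E = 1 + (100/9)*p^2 + 50*p^3 + (225/4)*p^4; F = (35/2)*p*q^2 + (315/8)*p^2*q^2; G = 1 + (441/16)*q^4
Gamma^k_ij = (1/2) g^{kl} (d_i g_jl + d_j g_il - d_l g_ij), with g^inv = (1/(EG-F^2)) [[G, -F], [-F, E]]
first partials: E_p = (200/9)*p + 150*p^2 + 225*p^3, E_q = 0, F_p = (35/2)*q^2 + (315/4)*p*q^2, F_q = 35*p*q + (315/4)*p^2*q, G_p = 0, G_q = (441/4)*q^3
D = EG - F^2 = 1 + (100/9)*p^2 + 50*p^3 + (441/16)*q^4 + (225/4)*p^4
expanded: Gamma^p_pp = (G E_p - 2F F_p + F E_q)/(2D), Gamma^p_pq = (G E_q - F G_p)/(2D), Gamma^p_qq = (2G F_q - G G_p - F G_q)/(2D), Gamma^q_pp = (2E F_p - E E_q - F E_p)/(2D), Gamma^q_pq = (E G_p - F E_q)/(2D), Gamma^q_qq = (E G_q - 2F F_q + F G_p)/(2D); substitute and cancel common factors


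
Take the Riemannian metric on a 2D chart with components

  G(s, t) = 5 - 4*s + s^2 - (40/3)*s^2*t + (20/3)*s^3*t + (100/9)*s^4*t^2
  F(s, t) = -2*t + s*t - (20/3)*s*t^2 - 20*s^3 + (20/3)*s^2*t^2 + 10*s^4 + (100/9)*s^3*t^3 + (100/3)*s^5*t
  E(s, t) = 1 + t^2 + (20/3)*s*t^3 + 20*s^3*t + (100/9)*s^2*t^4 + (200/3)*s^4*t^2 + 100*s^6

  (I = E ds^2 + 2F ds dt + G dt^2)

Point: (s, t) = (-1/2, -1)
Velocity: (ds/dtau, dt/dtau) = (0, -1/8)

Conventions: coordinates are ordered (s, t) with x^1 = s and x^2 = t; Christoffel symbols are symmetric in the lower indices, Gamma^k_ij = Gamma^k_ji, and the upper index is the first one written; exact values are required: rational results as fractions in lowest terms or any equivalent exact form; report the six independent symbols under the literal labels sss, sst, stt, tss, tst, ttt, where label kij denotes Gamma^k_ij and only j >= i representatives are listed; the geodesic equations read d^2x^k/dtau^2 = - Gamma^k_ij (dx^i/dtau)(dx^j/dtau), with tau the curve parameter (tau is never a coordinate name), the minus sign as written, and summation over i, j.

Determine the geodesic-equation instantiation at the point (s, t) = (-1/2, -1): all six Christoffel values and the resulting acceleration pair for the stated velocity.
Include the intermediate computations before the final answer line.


E = 2353/144, F = 235/18, G = 109/9 at the point
E_s = -3055/36, E_t = -611/18, F_s = -637/12, F_t = -425/24, G_s = -260/9, G_t = -50/9
EG - F^2 = 3953/144;  g^inv = (144/3953) * [[109/9, -235/18], [-235/18, 2353/144]]
first-kind symbols [ij,l] = (1/2)(d_i g_jl + d_j g_il - d_l g_ij): [ss,s] = E_s/2 = -3055/72, [ss,t] = F_s - E_t/2 = -325/9, [st,s] = E_t/2 = -611/36, [st,t] = G_s/2 = -130/9, [tt,s] = F_t - G_s/2 = -235/72, [tt,t] = G_t/2 = -25/9
Gamma^s_ij = (G*[ij,s] - F*[ij,t])/(EG - F^2), Gamma^t_ij = (E*[ij,t] - F*[ij,s])/(EG - F^2)
Gamma_sss = -6110/3953, Gamma_sst = -2444/3953, Gamma_stt = -470/3953, Gamma_tss = -5200/3953, Gamma_tst = -2080/3953, Gamma_ttt = -400/3953
d^2s/dtau^2 = -(Gamma_sss*(0)^2 + 2*Gamma_sst*(0)*(-1/8) + Gamma_stt*(-1/8)^2) = 235/126496
d^2t/dtau^2 = -(Gamma_tss*(0)^2 + 2*Gamma_tst*(0)*(-1/8) + Gamma_ttt*(-1/8)^2) = 25/15812

Answer: Gamma_sss = -6110/3953, Gamma_sst = -2444/3953, Gamma_stt = -470/3953, Gamma_tss = -5200/3953, Gamma_tst = -2080/3953, Gamma_ttt = -400/3953; accelerations (d^2s/dtau^2, d^2t/dtau^2) = (235/126496, 25/15812)


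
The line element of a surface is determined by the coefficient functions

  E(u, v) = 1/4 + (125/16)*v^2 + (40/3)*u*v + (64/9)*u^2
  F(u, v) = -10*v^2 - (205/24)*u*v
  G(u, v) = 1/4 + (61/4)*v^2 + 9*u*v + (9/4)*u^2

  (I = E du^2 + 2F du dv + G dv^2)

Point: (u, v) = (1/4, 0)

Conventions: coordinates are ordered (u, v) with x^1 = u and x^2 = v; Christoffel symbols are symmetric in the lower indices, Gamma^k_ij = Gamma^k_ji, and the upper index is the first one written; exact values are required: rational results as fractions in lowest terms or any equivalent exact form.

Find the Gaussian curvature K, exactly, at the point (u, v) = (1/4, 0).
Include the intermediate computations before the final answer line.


E = 25/36, F = 0, G = 25/64, EG - F^2 = 625/2304 at the point
E_u = 32/9, E_v = 10/3, F_u = 0, F_v = -205/96, G_u = 9/8, G_v = 9/4
E_vv = 125/8, F_uv = -205/24, G_uu = 9/2
Brioschi: K = (det M1 - det M2) / (EG - F^2)^2 with the standard first/second-derivative matrices M1, M2.
M1 = [[-E_vv/2 + F_uv - G_uu/2, E_u/2, F_u - E_v/2], [F_v - G_u/2, E, F], [G_v/2, F, G]] = [[-893/48, 16/9, -5/3], [-259/96, 25/36, 0], [9/8, 0, 25/64]]; det M1 = -68975/36864
M2 = [[0, E_v/2, G_u/2], [E_v/2, E, F], [G_u/2, F, G]] = [[0, 5/3, 9/16], [5/3, 25/36, 0], [9/16, 0, 25/64]]; det M2 = -12025/9216
det M1 - det M2 = -20875/36864; K = -20875/36864 / (625/2304)^2 = -24048/3125

Answer: K = -24048/3125


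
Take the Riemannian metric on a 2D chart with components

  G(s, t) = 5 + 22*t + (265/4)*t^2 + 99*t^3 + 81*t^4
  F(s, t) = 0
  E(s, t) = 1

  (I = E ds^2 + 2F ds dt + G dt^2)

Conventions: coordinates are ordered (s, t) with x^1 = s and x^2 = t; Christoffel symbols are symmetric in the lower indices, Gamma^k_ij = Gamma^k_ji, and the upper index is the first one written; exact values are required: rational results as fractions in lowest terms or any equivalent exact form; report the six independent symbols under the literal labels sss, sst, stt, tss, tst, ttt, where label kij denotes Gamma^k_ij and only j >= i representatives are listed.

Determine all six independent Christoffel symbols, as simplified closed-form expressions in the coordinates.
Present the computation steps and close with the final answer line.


E = 1; F = 0; G = 5 + 22*t + (265/4)*t^2 + 99*t^3 + 81*t^4
Gamma^k_ij = (1/2) g^{kl} (d_i g_jl + d_j g_il - d_l g_ij), with g^inv = (1/(EG-F^2)) [[G, -F], [-F, E]]
first partials: E_s = 0, E_t = 0, F_s = 0, F_t = 0, G_s = 0, G_t = 22 + (265/2)*t + 297*t^2 + 324*t^3
D = EG - F^2 = 5 + 22*t + (265/4)*t^2 + 99*t^3 + 81*t^4
expanded: Gamma^s_ss = (G E_s - 2F F_s + F E_t)/(2D), Gamma^s_st = (G E_t - F G_s)/(2D), Gamma^s_tt = (2G F_t - G G_s - F G_t)/(2D), Gamma^t_ss = (2E F_s - E E_t - F E_s)/(2D), Gamma^t_st = (E G_s - F E_t)/(2D), Gamma^t_tt = (E G_t - 2F F_t + F G_s)/(2D); substitute and cancel common factors

Answer: Gamma_sss = 0, Gamma_sst = 0, Gamma_stt = 0, Gamma_tss = 0, Gamma_tst = 0, Gamma_ttt = (648*t^3 + 594*t^2 + 265*t + 44)/(324*t^4 + 396*t^3 + 265*t^2 + 88*t + 20)


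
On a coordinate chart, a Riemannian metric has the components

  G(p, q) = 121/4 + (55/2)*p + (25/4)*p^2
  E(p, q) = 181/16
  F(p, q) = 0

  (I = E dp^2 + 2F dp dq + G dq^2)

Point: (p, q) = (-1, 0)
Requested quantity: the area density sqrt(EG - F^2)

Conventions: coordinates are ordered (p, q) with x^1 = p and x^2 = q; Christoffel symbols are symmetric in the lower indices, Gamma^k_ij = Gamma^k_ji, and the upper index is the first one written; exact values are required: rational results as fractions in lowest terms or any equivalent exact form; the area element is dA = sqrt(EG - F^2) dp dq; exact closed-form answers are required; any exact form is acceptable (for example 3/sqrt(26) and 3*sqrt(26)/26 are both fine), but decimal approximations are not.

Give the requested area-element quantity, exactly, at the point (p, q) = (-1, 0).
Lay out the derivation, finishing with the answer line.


E = 181/16, F = 0, G = 9; EG - F^2 = 1629/16

Answer: sqrt(EG - F^2) = 3*sqrt(181)/4


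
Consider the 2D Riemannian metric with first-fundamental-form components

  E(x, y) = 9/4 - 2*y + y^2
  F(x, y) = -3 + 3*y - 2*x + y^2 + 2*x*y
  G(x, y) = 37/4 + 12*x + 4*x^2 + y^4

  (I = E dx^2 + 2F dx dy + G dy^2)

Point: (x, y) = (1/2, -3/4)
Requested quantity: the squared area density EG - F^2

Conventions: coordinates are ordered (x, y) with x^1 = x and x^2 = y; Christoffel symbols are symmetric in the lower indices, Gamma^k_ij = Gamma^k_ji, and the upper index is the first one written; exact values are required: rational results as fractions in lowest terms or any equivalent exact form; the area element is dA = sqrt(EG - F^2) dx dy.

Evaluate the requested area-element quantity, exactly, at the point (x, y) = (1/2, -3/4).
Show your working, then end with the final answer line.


E = 69/16, F = -103/16, G = 4241/256; EG - F^2 = 122885/4096

Answer: EG - F^2 = 122885/4096


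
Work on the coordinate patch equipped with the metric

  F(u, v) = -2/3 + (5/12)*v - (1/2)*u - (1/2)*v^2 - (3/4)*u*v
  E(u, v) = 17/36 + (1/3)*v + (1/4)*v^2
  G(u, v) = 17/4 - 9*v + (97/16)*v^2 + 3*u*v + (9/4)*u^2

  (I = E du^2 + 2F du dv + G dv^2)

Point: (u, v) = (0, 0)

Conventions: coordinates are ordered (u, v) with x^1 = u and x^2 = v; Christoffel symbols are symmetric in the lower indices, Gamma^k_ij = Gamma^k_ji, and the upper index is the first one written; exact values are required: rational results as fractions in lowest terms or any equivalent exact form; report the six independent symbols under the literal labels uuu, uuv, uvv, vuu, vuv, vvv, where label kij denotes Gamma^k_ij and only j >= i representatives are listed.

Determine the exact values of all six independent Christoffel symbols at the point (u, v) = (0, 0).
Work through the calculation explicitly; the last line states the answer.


E = 17/36, F = -2/3, G = 17/4 at the point
E_u = 0, E_v = 1/3, F_u = -1/2, F_v = 5/12, G_u = 0, G_v = -9
EG - F^2 = 25/16;  g^inv = (16/25) * [[17/4, 2/3], [2/3, 17/36]]
first-kind symbols [ij,l] = (1/2)(d_i g_jl + d_j g_il - d_l g_ij): [uu,u] = E_u/2 = 0, [uu,v] = F_u - E_v/2 = -2/3, [uv,u] = E_v/2 = 1/6, [uv,v] = G_u/2 = 0, [vv,u] = F_v - G_u/2 = 5/12, [vv,v] = G_v/2 = -9/2
Gamma^u_ij = (G*[ij,u] - F*[ij,v])/(EG - F^2), Gamma^v_ij = (E*[ij,v] - F*[ij,u])/(EG - F^2)

Answer: Gamma_uuu = -64/225, Gamma_uuv = 34/75, Gamma_uvv = -59/75, Gamma_vuu = -136/675, Gamma_vuv = 16/225, Gamma_vvv = -266/225


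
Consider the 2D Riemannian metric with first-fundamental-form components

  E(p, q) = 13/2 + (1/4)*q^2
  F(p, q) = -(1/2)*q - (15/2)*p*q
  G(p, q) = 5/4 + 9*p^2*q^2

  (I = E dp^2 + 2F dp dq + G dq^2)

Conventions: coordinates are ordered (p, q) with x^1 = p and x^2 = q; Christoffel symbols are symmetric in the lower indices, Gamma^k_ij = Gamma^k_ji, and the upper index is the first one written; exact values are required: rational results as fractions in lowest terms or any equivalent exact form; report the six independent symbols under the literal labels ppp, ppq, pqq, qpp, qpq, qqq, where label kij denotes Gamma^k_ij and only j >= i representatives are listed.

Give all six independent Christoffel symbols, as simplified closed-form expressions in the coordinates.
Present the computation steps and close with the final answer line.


E = 13/2 + (1/4)*q^2; F = -(1/2)*q - (15/2)*p*q; G = 5/4 + 9*p^2*q^2
Gamma^k_ij = (1/2) g^{kl} (d_i g_jl + d_j g_il - d_l g_ij), with g^inv = (1/(EG-F^2)) [[G, -F], [-F, E]]
first partials: E_p = 0, E_q = (1/2)*q, F_p = -(15/2)*q, F_q = -1/2 - (15/2)*p, G_p = 18*p*q^2, G_q = 18*p^2*q
D = EG - F^2 = 65/8 + (1/16)*q^2 - (15/2)*p*q^2 + (9/4)*p^2*q^2 + (9/4)*p^2*q^4
expanded: Gamma^p_pp = (G E_p - 2F F_p + F E_q)/(2D), Gamma^p_pq = (G E_q - F G_p)/(2D), Gamma^p_qq = (2G F_q - G G_p - F G_q)/(2D), Gamma^q_pp = (2E F_p - E E_q - F E_p)/(2D), Gamma^q_pq = (E G_p - F E_q)/(2D), Gamma^q_qq = (E G_q - 2F F_q + F G_p)/(2D); substitute and cancel common factors

Answer: Gamma_ppp = (-930*p*q^2 - 62*q^2)/(36*p^2*q^4 + 36*p^2*q^2 - 120*p*q^2 + q^2 + 130), Gamma_ppq = (1116*p^2*q^3 + 72*p*q^3 + 5*q)/(36*p^2*q^4 + 36*p^2*q^2 - 120*p*q^2 + q^2 + 130), Gamma_pqq = (-1296*p^3*q^4 - 180*p*q^2 - 150*p - 10)/(36*p^2*q^4 + 36*p^2*q^2 - 120*p*q^2 + q^2 + 130), Gamma_qpp = (-31*q^3 - 806*q)/(36*p^2*q^4 + 36*p^2*q^2 - 120*p*q^2 + q^2 + 130), Gamma_qpq = (36*p*q^4 + 966*p*q^2 + 2*q^2)/(36*p^2*q^4 + 36*p^2*q^2 - 120*p*q^2 + q^2 + 130), Gamma_qqq = (-1044*p^2*q^3 + 36*p^2*q - 72*p*q^3 - 120*p*q - 4*q)/(36*p^2*q^4 + 36*p^2*q^2 - 120*p*q^2 + q^2 + 130)


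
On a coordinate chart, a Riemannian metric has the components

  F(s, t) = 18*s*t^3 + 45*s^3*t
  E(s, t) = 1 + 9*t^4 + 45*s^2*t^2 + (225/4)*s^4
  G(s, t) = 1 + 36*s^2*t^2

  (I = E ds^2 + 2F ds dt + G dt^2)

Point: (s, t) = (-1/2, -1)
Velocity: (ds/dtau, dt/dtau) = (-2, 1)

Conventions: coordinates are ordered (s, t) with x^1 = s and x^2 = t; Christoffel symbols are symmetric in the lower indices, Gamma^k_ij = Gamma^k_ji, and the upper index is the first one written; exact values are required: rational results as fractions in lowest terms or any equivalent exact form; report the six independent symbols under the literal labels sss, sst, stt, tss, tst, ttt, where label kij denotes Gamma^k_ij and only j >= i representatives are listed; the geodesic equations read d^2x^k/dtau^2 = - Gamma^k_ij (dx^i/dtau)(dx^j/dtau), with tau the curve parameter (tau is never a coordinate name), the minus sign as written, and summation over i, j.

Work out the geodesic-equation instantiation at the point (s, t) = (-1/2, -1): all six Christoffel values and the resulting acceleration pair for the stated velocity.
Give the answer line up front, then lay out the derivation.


Answer: Gamma_sss = -2340/2161, Gamma_sst = -1872/2161, Gamma_stt = -936/2161, Gamma_tss = -1440/2161, Gamma_tst = -1152/2161, Gamma_ttt = -576/2161; accelerations (d^2s/dtau^2, d^2t/dtau^2) = (2808/2161, 1728/2161)

E = 1585/64, F = 117/8, G = 10 at the point
E_s = -585/8, E_t = -117/2, F_s = -207/4, F_t = -261/8, G_s = -36, G_t = -18
EG - F^2 = 2161/64;  g^inv = (64/2161) * [[10, -117/8], [-117/8, 1585/64]]
first-kind symbols [ij,l] = (1/2)(d_i g_jl + d_j g_il - d_l g_ij): [ss,s] = E_s/2 = -585/16, [ss,t] = F_s - E_t/2 = -45/2, [st,s] = E_t/2 = -117/4, [st,t] = G_s/2 = -18, [tt,s] = F_t - G_s/2 = -117/8, [tt,t] = G_t/2 = -9
Gamma^s_ij = (G*[ij,s] - F*[ij,t])/(EG - F^2), Gamma^t_ij = (E*[ij,t] - F*[ij,s])/(EG - F^2)
Gamma_sss = -2340/2161, Gamma_sst = -1872/2161, Gamma_stt = -936/2161, Gamma_tss = -1440/2161, Gamma_tst = -1152/2161, Gamma_ttt = -576/2161
d^2s/dtau^2 = -(Gamma_sss*(-2)^2 + 2*Gamma_sst*(-2)*(1) + Gamma_stt*(1)^2) = 2808/2161
d^2t/dtau^2 = -(Gamma_tss*(-2)^2 + 2*Gamma_tst*(-2)*(1) + Gamma_ttt*(1)^2) = 1728/2161


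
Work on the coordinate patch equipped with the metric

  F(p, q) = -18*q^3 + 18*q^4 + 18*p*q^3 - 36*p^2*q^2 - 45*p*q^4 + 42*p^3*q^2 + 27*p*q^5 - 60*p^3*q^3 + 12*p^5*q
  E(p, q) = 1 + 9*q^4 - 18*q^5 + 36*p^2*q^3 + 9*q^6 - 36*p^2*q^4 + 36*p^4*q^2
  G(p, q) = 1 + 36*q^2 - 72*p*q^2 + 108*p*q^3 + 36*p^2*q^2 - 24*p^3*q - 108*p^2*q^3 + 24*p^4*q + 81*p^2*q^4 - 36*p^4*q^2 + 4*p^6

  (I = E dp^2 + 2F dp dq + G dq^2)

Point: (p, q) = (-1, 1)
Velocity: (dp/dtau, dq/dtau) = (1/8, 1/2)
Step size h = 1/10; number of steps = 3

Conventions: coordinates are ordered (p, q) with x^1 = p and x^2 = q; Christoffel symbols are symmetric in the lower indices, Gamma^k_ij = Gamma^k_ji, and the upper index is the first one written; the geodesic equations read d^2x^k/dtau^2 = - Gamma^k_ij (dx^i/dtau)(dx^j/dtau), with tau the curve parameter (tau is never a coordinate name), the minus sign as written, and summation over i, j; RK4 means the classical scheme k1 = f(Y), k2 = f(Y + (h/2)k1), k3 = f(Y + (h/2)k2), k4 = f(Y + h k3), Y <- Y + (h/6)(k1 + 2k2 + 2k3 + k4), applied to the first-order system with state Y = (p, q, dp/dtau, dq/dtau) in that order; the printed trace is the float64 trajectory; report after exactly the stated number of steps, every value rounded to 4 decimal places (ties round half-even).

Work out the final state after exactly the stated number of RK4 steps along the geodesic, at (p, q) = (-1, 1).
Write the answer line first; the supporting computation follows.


Answer: p = -0.9714, q = 1.1568, dp/dtau = 0.0596, dq/dtau = 0.5480

f(Y) = (dp/dtau, dq/dtau, -Gamma^p_ij Y'^i Y'^j, -Gamma^q_ij Y'^i Y'^j) with the Gammas evaluated at the stage position; h = 0.100000; intermediate values shown to 6 dp
step 0: p = -1.0000, q = 1.0000, dp/dtau = 0.1250, dq/dtau = 0.5000
step 1:
  k1: at (p, q) = (-1.000000, 1.000000), (dp/dtau, dq/dtau) = (0.125000, 0.500000); Gamma_ppp = -1.161290, Gamma_ppq = 0.290323, Gamma_pqq = 0.580645, Gamma_qpp = 0.967742, Gamma_qpq = -0.241935, Gamma_qqq = -0.483871; k1 = (0.125000, 0.500000, -0.163306, 0.136089)
  k2: at (p, q) = (-0.993750, 1.025000), (dp/dtau, dq/dtau) = (0.116835, 0.506804); Gamma_ppp = -1.216296, Gamma_ppq = 0.260672, Gamma_pqq = 0.634082, Gamma_qpp = 0.979553, Gamma_qpq = -0.209934, Gamma_qqq = -0.510663; k2 = (0.116835, 0.506804, -0.177132, 0.142654)
  k3: at (p, q) = (-0.994158, 1.025340), (dp/dtau, dq/dtau) = (0.116143, 0.507133); Gamma_ppp = -1.217183, Gamma_ppq = 0.260731, Gamma_pqq = 0.635185, Gamma_qpp = 0.979083, Gamma_qpq = -0.209728, Gamma_qqq = -0.510933; k3 = (0.116143, 0.507133, -0.177654, 0.142902)
  k4: at (p, q) = (-0.988386, 1.050713), (dp/dtau, dq/dtau) = (0.107235, 0.514290); Gamma_ppp = -1.276781, Gamma_ppq = 0.228443, Gamma_pqq = 0.692875, Gamma_qpp = 0.990157, Gamma_qpq = -0.177160, Gamma_qqq = -0.537332; k4 = (0.107235, 0.514290, -0.193777, 0.150276)
  Y <- Y + (h/6)(k1 + 2k2 + 2k3 + k4): p = -0.9884, q = 1.0507, dp/dtau = 0.1072, dq/dtau = 0.5143
step 2:
  k1: at (p, q) = (-0.988363, 1.050703), (dp/dtau, dq/dtau) = (0.107222, 0.514291); Gamma_ppp = -1.276750, Gamma_ppq = 0.228431, Gamma_pqq = 0.692832, Gamma_qpp = 0.990187, Gamma_qpq = -0.177161, Gamma_qqq = -0.537328; k1 = (0.107222, 0.514291, -0.193766, 0.150276)
  k2: at (p, q) = (-0.983002, 1.076417), (dp/dtau, dq/dtau) = (0.097534, 0.521805); Gamma_ppp = -1.341398, Gamma_ppq = 0.193136, Gamma_pqq = 0.755154, Gamma_qpp = 1.000383, Gamma_qpq = -0.144037, Gamma_qqq = -0.563176; k2 = (0.097534, 0.521805, -0.212512, 0.158486)
  k3: at (p, q) = (-0.983487, 1.076793), (dp/dtau, dq/dtau) = (0.096597, 0.522216); Gamma_ppp = -1.342504, Gamma_ppq = 0.193206, Gamma_pqq = 0.756528, Gamma_qpp = 0.999658, Gamma_qpq = -0.143865, Gamma_qqq = -0.563327; k3 = (0.096597, 0.522216, -0.213277, 0.158811)
  k4: at (p, q) = (-0.978704, 1.102924), (dp/dtau, dq/dtau) = (0.085895, 0.530172); Gamma_ppp = -1.413196, Gamma_ppq = 0.154566, Gamma_pqq = 0.824537, Gamma_qpp = 1.008220, Gamma_qpq = -0.110272, Gamma_qqq = -0.588251; k4 = (0.085895, 0.530172, -0.235414, 0.167952)
  Y <- Y + (h/6)(k1 + 2k2 + 2k3 + k4): p = -0.9787, q = 1.1029, dp/dtau = 0.0859, dq/dtau = 0.5302
step 3:
  k1: at (p, q) = (-0.978674, 1.102911), (dp/dtau, dq/dtau) = (0.085876, 0.530172); Gamma_ppp = -1.413153, Gamma_ppq = 0.154549, Gamma_pqq = 0.824476, Gamma_qpp = 1.008272, Gamma_qpq = -0.110269, Gamma_qqq = -0.588256; k1 = (0.085876, 0.530172, -0.235397, 0.167953)
  k2: at (p, q) = (-0.974380, 1.129420), (dp/dtau, dq/dtau) = (0.074107, 0.538569); Gamma_ppp = -1.490499, Gamma_ppq = 0.112045, Gamma_pqq = 0.898695, Gamma_qpp = 1.014861, Gamma_qpq = -0.076290, Gamma_qqq = -0.611910; k2 = (0.074107, 0.538569, -0.261431, 0.178005)
  k3: at (p, q) = (-0.974969, 1.129840), (dp/dtau, dq/dtau) = (0.072805, 0.539072); Gamma_ppp = -1.491884, Gamma_ppq = 0.112137, Gamma_pqq = 0.900437, Gamma_qpp = 1.013712, Gamma_qpq = -0.076195, Gamma_qqq = -0.611833; k3 = (0.072805, 0.539072, -0.262560, 0.178405)
  k4: at (p, q) = (-0.971393, 1.156818), (dp/dtau, dq/dtau) = (0.059620, 0.548012); Gamma_ppp = -1.577180, Gamma_ppq = 0.065320, Gamma_pqq = 0.982317, Gamma_qpp = 1.016917, Gamma_qpq = -0.042117, Gamma_qqq = -0.633368; k4 = (0.059620, 0.548012, -0.293669, 0.189349)
  Y <- Y + (h/6)(k1 + 2k2 + 2k3 + k4): p = -0.9714, q = 1.1568, dp/dtau = 0.0596, dq/dtau = 0.5480


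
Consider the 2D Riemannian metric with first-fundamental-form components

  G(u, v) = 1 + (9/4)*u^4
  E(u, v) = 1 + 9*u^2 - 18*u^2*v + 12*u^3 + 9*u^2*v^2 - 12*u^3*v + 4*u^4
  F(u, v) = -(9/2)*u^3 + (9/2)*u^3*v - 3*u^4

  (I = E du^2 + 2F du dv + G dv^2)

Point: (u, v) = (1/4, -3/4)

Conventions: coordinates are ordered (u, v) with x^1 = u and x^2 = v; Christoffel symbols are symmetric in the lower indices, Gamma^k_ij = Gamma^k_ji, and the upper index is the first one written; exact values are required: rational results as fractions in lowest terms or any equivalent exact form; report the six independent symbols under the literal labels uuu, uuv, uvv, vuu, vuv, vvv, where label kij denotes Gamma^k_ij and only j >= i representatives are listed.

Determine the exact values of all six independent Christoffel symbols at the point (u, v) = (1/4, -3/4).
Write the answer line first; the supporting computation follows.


Answer: Gamma_uuu = 9200/3149, Gamma_uuv = -1104/3149, Gamma_uvv = 0, Gamma_vuu = -600/3149, Gamma_vuv = 72/3149, Gamma_vvv = 0

E = 785/256, F = -69/512, G = 1033/1024 at the point
E_u = 575/32, E_v = -69/32, F_u = -213/128, F_v = 9/128, G_u = 9/64, G_v = 0
EG - F^2 = 3149/1024;  g^inv = (1024/3149) * [[1033/1024, 69/512], [69/512, 785/256]]
first-kind symbols [ij,l] = (1/2)(d_i g_jl + d_j g_il - d_l g_ij): [uu,u] = E_u/2 = 575/64, [uu,v] = F_u - E_v/2 = -75/128, [uv,u] = E_v/2 = -69/64, [uv,v] = G_u/2 = 9/128, [vv,u] = F_v - G_u/2 = 0, [vv,v] = G_v/2 = 0
Gamma^u_ij = (G*[ij,u] - F*[ij,v])/(EG - F^2), Gamma^v_ij = (E*[ij,v] - F*[ij,u])/(EG - F^2)


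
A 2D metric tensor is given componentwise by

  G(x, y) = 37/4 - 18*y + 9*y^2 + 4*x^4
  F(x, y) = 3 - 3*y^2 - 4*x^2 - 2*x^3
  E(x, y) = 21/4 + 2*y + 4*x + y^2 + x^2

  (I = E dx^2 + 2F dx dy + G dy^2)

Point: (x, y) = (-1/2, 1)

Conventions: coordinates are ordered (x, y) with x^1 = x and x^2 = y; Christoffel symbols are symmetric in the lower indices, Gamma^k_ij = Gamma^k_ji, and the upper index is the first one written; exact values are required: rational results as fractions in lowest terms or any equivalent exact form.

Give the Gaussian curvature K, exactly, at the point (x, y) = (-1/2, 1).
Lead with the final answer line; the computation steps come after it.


Answer: K = -1968/1849

E = 13/2, F = -3/4, G = 1/2, EG - F^2 = 43/16 at the point
E_x = 3, E_y = 4, F_x = 5/2, F_y = -6, G_x = -2, G_y = 0
E_yy = 2, F_xy = 0, G_xx = 12
Apply the Brioschi formula K = (det M1 - det M2)/(EG - F^2)^2 over the derivative matrices of E, F, G.
M1 = [[-E_yy/2 + F_xy - G_xx/2, E_x/2, F_x - E_y/2], [F_y - G_x/2, E, F], [G_y/2, F, G]] = [[-7, 3/2, 1/2], [-5, 13/2, -3/4], [0, -3/4, 1/2]]; det M1 = -211/16
M2 = [[0, E_y/2, G_x/2], [E_y/2, E, F], [G_x/2, F, G]] = [[0, 2, -1], [2, 13/2, -3/4], [-1, -3/4, 1/2]]; det M2 = -11/2
det M1 - det M2 = -123/16; K = -123/16 / (43/16)^2 = -1968/1849
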